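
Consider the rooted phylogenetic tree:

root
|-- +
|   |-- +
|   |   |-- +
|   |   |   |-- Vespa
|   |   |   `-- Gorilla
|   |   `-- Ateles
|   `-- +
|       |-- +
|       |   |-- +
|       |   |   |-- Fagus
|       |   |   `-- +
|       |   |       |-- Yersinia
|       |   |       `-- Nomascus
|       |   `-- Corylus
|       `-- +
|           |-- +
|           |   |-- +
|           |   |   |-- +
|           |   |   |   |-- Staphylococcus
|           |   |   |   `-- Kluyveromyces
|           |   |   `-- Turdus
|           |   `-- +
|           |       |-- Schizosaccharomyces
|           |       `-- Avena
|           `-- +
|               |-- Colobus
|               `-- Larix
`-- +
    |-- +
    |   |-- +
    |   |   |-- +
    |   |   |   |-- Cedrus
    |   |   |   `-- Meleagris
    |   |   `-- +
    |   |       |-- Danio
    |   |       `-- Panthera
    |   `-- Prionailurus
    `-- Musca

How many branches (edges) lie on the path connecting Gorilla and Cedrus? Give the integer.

The MRCA of Gorilla and Cedrus is the root of the tree.
From Gorilla up to that node: 4 branches. From Cedrus up to the same node: 5 branches. Total: 4 + 5 = 9.

9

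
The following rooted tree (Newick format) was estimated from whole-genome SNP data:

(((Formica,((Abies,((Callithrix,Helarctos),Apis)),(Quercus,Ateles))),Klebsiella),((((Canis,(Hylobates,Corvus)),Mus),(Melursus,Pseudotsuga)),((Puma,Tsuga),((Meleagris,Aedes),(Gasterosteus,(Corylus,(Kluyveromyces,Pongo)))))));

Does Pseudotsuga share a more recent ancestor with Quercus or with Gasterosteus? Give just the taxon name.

The MRCA of Pseudotsuga and Gasterosteus subtends ((((Canis,(Hylobates,Corvus)),Mus),(Melursus,Pseudotsuga)),((Puma,Tsuga),((Meleagris,Aedes),(Gasterosteus,(Corylus,(Kluyveromyces,Pongo)))))) (14 taxa).
The MRCA of Pseudotsuga and Quercus is the root, subtending the entire tree (22 taxa).
The first is nested inside the second, so Pseudotsuga shares a more recent common ancestor with Gasterosteus.

Gasterosteus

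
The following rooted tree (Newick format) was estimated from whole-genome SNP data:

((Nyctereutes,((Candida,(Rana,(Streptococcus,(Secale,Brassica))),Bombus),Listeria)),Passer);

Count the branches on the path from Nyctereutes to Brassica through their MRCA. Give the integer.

The MRCA of Nyctereutes and Brassica is the node subtending (Nyctereutes,((Candida,(Rana,(Streptococcus,(Secale,Brassica))),Bombus),Listeria)).
From Nyctereutes up to that node: 1 branch. From Brassica up to the same node: 6 branches. Total: 1 + 6 = 7.

7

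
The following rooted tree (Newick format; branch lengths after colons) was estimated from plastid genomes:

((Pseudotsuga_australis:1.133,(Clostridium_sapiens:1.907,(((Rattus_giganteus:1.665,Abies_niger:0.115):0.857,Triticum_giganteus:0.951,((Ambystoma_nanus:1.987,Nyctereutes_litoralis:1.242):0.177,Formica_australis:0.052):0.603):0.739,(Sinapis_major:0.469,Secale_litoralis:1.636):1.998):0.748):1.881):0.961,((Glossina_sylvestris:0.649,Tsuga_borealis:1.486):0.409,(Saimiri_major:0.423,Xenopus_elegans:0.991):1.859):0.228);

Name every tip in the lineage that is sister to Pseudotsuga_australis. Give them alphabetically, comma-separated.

Abies_niger, Ambystoma_nanus, Clostridium_sapiens, Formica_australis, Nyctereutes_litoralis, Rattus_giganteus, Secale_litoralis, Sinapis_major, Triticum_giganteus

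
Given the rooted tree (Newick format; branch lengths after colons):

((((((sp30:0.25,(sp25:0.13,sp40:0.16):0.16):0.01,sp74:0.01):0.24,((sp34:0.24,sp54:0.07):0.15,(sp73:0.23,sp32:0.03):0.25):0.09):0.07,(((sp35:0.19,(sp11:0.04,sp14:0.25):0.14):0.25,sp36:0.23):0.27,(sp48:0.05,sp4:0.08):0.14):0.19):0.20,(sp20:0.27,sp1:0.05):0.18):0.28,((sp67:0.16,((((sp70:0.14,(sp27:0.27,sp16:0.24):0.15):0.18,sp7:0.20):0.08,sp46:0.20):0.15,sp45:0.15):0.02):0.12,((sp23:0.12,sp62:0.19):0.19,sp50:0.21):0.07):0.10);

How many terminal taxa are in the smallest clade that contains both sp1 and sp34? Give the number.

16

The MRCA of sp1 and sp34 is the node subtending (((((sp30,(sp25,sp40)),sp74),((sp34,sp54),(sp73,sp32))),(((sp35,(sp11,sp14)),sp36),(sp48,sp4))),(sp20,sp1)).
That clade contains 16 terminal taxa: sp1, sp11, sp14, sp20, sp25, sp30, sp32, sp34, sp35, sp36, sp4, sp40, sp48, sp54, sp73, sp74.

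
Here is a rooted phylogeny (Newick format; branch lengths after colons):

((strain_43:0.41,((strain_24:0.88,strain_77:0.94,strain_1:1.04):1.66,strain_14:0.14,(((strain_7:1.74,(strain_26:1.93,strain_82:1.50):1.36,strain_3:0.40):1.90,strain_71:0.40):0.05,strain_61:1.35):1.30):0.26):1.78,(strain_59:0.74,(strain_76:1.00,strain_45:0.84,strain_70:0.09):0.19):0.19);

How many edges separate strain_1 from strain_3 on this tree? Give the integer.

6

The MRCA of strain_1 and strain_3 is the node subtending ((strain_24,strain_77,strain_1),strain_14,(((strain_7,(strain_26,strain_82),strain_3),strain_71),strain_61)).
From strain_1 up to that node: 2 branches. From strain_3 up to the same node: 4 branches. Total: 2 + 4 = 6.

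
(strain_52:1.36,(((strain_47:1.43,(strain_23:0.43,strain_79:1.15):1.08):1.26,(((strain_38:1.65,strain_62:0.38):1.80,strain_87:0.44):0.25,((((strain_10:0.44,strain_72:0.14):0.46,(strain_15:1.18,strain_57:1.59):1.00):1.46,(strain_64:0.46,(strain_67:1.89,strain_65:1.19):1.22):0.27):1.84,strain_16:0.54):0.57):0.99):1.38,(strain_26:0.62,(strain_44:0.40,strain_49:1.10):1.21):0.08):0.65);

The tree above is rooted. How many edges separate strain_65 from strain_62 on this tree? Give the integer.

8

The MRCA of strain_65 and strain_62 is the node subtending (((strain_38,strain_62),strain_87),((((strain_10,strain_72),(strain_15,strain_57)),(strain_64,(strain_67,strain_65))),strain_16)).
From strain_65 up to that node: 5 branches. From strain_62 up to the same node: 3 branches. Total: 5 + 3 = 8.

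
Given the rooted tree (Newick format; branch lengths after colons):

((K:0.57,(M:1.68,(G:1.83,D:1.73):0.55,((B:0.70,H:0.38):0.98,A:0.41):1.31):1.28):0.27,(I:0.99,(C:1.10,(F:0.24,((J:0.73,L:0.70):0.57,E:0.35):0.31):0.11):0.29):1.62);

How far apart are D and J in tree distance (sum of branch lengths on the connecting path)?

The path runs D → … → MRCA → … → J; the MRCA is the root of the tree.
Branch lengths along that path: 1.73 + 0.55 + 1.28 + 0.27 + 1.62 + 0.29 + 0.11 + 0.31 + 0.57 + 0.73 = 7.46.

7.46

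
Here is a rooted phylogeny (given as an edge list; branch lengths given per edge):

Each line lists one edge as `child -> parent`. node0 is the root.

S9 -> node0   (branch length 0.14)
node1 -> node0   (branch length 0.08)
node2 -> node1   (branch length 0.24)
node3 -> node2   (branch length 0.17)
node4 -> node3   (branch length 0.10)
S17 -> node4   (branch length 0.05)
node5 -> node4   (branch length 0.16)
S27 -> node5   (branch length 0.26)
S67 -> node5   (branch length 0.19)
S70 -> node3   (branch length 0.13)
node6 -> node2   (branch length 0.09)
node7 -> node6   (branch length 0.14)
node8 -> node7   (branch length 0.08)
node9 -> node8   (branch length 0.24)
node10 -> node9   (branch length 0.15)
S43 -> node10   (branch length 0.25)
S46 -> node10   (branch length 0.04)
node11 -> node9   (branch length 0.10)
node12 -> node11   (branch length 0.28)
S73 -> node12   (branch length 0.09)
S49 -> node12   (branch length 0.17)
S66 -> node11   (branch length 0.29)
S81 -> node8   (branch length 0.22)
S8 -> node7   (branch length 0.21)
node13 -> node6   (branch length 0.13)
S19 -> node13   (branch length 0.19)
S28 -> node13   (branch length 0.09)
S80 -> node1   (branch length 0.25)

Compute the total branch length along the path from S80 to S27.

The path runs S80 → … → MRCA → … → S27; the MRCA is the node subtending ((((S17,(S27,S67)),S70),(((((S43,S46),((S73,S49),S66)),S81),S8),(S19,S28))),S80).
Branch lengths along that path: 0.25 + 0.24 + 0.17 + 0.10 + 0.16 + 0.26 = 1.18.

1.18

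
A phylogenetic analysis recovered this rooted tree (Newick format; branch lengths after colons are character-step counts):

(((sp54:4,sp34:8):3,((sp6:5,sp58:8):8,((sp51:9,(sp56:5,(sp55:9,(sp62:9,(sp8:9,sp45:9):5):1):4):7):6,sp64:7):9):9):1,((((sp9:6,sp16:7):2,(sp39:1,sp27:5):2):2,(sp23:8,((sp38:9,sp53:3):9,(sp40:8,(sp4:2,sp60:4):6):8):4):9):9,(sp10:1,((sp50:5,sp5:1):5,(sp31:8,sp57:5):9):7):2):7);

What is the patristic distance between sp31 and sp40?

The path runs sp31 → … → MRCA → … → sp40; the MRCA is the node subtending ((((sp9,sp16),(sp39,sp27)),(sp23,((sp38,sp53),(sp40,(sp4,sp60))))),(sp10,((sp50,sp5),(sp31,sp57)))).
Branch lengths along that path: 8 + 9 + 7 + 2 + 9 + 9 + 4 + 8 + 8 = 64.

64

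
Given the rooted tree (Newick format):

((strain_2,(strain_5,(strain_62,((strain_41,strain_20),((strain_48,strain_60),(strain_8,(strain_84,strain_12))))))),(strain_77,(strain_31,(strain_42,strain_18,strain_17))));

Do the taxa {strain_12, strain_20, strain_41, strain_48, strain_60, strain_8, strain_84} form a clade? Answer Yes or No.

The most recent common ancestor of these taxa subtends ((strain_41,strain_20),((strain_48,strain_60),(strain_8,(strain_84,strain_12)))).
That clade has exactly 7 tips — every listed taxon and nothing else — so the group is monophyletic.

Yes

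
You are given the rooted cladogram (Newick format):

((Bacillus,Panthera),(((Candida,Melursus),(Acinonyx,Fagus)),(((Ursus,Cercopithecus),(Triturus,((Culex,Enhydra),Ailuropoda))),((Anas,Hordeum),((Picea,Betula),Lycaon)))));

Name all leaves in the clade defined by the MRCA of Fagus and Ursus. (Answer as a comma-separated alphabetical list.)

Tracing Fagus: it sits inside (Acinonyx,Fagus).
Tracing Ursus: it sits inside (Ursus,Cercopithecus).
The smallest clade enclosing both is (((Candida,Melursus),(Acinonyx,Fagus)),(((Ursus,Cercopithecus),(Triturus,((Culex,Enhydra),Ailuropoda))),((Anas,Hordeum),((Picea,Betula),Lycaon)))); the answer is its 15 terminal taxa in alphabetical order.

Acinonyx, Ailuropoda, Anas, Betula, Candida, Cercopithecus, Culex, Enhydra, Fagus, Hordeum, Lycaon, Melursus, Picea, Triturus, Ursus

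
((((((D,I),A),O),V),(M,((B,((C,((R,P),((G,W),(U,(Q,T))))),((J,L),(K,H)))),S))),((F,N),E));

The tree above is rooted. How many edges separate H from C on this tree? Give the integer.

The MRCA of H and C is the node subtending ((C,((R,P),((G,W),(U,(Q,T))))),((J,L),(K,H))).
From H up to that node: 3 branches. From C up to the same node: 2 branches. Total: 3 + 2 = 5.

5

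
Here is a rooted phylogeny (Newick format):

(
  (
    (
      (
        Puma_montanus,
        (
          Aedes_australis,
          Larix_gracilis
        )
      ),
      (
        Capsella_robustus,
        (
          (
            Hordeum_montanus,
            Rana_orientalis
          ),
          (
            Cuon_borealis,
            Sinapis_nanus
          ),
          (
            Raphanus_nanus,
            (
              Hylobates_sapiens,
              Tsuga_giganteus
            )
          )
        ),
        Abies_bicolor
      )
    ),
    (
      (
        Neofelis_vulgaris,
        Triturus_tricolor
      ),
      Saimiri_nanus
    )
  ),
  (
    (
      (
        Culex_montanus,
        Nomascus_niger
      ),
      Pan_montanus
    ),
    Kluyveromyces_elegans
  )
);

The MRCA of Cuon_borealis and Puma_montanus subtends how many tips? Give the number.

12

The MRCA of Cuon_borealis and Puma_montanus is the node subtending ((Puma_montanus,(Aedes_australis,Larix_gracilis)),(Capsella_robustus,((Hordeum_montanus,Rana_orientalis),(Cuon_borealis,Sinapis_nanus),(Raphanus_nanus,(Hylobates_sapiens,Tsuga_giganteus))),Abies_bicolor)).
That clade contains 12 terminal taxa: Abies_bicolor, Aedes_australis, Capsella_robustus, Cuon_borealis, Hordeum_montanus, Hylobates_sapiens, Larix_gracilis, Puma_montanus, Rana_orientalis, Raphanus_nanus, Sinapis_nanus, Tsuga_giganteus.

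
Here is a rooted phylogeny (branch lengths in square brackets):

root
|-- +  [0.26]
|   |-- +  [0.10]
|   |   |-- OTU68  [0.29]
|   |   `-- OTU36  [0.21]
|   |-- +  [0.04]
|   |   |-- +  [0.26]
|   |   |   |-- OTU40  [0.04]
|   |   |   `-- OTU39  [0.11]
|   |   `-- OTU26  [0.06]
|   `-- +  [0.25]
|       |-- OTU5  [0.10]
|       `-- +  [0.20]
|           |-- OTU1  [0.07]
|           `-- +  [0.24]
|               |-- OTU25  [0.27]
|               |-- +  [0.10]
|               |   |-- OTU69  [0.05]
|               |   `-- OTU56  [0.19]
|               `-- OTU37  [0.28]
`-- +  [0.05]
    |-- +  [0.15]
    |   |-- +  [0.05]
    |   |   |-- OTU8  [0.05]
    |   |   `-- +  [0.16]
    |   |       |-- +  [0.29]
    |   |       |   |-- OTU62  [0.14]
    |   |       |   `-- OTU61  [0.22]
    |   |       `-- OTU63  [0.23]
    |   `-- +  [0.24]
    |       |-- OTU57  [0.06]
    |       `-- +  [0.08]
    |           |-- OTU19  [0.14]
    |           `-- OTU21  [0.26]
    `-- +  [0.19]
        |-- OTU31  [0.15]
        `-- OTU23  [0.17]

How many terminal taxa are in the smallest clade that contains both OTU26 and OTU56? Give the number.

11

The MRCA of OTU26 and OTU56 is the node subtending ((OTU68,OTU36),((OTU40,OTU39),OTU26),(OTU5,(OTU1,(OTU25,(OTU69,OTU56),OTU37)))).
That clade contains 11 terminal taxa: OTU1, OTU25, OTU26, OTU36, OTU37, OTU39, OTU40, OTU5, OTU56, OTU68, OTU69.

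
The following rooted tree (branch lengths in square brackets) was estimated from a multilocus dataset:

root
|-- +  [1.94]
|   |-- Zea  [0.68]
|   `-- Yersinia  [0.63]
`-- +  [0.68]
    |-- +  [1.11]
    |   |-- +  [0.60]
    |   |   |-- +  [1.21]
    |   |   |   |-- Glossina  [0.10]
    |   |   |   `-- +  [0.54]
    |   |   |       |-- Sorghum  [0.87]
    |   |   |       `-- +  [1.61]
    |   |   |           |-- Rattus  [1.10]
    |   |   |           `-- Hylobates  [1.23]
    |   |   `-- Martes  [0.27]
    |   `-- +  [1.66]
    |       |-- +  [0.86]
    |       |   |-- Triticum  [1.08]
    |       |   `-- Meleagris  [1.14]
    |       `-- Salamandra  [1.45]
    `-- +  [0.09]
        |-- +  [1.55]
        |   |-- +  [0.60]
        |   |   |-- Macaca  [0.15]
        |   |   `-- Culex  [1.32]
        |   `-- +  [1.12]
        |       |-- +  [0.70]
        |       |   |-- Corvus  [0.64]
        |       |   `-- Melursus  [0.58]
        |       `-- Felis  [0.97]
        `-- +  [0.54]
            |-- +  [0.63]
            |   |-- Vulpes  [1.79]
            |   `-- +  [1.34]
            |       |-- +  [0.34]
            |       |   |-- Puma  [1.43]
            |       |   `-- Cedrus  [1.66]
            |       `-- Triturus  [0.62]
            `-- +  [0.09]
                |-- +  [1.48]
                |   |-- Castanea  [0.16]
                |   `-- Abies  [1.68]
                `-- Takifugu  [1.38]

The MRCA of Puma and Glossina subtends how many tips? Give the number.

20

The MRCA of Puma and Glossina is the node subtending ((((Glossina,(Sorghum,(Rattus,Hylobates))),Martes),((Triticum,Meleagris),Salamandra)),(((Macaca,Culex),((Corvus,Melursus),Felis)),((Vulpes,((Puma,Cedrus),Triturus)),((Castanea,Abies),Takifugu)))).
That clade contains 20 terminal taxa: Abies, Castanea, Cedrus, Corvus, Culex, Felis, Glossina, Hylobates, Macaca, Martes, Meleagris, Melursus, Puma, Rattus, Salamandra, Sorghum, Takifugu, Triticum, Triturus, Vulpes.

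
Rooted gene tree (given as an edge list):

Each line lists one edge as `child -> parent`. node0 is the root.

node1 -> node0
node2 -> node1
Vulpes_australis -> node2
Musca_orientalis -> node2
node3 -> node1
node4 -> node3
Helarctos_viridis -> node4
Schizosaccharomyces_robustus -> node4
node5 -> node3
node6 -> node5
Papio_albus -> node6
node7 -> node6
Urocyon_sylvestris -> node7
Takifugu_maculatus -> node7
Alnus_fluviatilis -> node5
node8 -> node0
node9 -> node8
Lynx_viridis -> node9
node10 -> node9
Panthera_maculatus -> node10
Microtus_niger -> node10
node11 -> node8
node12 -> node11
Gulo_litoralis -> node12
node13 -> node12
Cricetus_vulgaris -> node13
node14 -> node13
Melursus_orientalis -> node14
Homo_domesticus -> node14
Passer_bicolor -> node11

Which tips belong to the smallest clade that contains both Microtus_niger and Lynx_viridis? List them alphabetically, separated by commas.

Lynx_viridis, Microtus_niger, Panthera_maculatus

Tracing Microtus_niger: it sits inside (Panthera_maculatus,Microtus_niger).
Tracing Lynx_viridis: it sits inside (Lynx_viridis,(Panthera_maculatus,Microtus_niger)).
The smallest clade enclosing both is (Lynx_viridis,(Panthera_maculatus,Microtus_niger)); the answer is its 3 terminal taxa in alphabetical order.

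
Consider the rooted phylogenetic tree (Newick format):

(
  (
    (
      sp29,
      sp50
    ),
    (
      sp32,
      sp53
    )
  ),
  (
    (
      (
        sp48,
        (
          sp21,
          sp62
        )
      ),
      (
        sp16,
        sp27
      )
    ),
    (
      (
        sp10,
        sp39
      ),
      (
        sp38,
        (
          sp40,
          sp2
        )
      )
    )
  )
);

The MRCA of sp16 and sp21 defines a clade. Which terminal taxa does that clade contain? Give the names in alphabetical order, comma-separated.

sp16, sp21, sp27, sp48, sp62

Tracing sp16: it sits inside (sp16,sp27).
Tracing sp21: it sits inside (sp21,sp62).
The smallest clade enclosing both is ((sp48,(sp21,sp62)),(sp16,sp27)); the answer is its 5 terminal taxa in alphabetical order.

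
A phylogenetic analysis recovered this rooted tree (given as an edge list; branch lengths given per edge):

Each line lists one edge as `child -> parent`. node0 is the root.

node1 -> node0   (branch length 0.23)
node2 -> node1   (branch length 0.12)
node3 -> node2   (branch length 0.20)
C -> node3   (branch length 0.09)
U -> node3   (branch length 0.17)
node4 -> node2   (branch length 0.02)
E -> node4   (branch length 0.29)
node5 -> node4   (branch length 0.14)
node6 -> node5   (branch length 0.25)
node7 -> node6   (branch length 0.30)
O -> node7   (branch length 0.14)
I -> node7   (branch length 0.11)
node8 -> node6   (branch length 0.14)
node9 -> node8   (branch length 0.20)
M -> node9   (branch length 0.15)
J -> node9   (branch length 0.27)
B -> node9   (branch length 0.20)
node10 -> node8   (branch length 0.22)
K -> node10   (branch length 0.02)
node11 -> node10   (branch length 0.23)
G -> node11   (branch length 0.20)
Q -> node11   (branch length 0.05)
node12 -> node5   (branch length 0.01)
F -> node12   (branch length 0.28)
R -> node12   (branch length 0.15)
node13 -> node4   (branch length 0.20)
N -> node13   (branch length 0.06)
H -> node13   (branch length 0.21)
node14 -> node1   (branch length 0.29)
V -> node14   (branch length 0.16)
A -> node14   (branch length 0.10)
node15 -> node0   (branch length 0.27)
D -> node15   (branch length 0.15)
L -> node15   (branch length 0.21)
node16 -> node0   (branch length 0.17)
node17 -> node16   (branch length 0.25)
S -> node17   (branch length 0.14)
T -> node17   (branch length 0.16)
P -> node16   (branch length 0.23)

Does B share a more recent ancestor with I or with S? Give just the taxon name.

I

The MRCA of B and I subtends ((O,I),((M,J,B),(K,(G,Q)))) (8 taxa).
The MRCA of B and S is the root, subtending the entire tree (22 taxa).
The first is nested inside the second, so B shares a more recent common ancestor with I.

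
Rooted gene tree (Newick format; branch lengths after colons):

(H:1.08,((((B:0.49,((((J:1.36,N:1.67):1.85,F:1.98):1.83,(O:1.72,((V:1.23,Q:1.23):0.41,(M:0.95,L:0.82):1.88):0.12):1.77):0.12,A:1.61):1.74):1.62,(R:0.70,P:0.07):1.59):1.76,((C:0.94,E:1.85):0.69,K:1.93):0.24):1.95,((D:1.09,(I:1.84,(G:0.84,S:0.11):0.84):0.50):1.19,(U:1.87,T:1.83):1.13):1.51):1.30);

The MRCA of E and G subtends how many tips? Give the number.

The MRCA of E and G is the node subtending ((((B,((((J,N),F),(O,((V,Q),(M,L)))),A)),(R,P)),((C,E),K)),((D,(I,(G,S))),(U,T))).
That clade contains 21 terminal taxa: A, B, C, D, E, F, G, I, J, K, L, M, N, O, P, Q, R, S, T, U, V.

21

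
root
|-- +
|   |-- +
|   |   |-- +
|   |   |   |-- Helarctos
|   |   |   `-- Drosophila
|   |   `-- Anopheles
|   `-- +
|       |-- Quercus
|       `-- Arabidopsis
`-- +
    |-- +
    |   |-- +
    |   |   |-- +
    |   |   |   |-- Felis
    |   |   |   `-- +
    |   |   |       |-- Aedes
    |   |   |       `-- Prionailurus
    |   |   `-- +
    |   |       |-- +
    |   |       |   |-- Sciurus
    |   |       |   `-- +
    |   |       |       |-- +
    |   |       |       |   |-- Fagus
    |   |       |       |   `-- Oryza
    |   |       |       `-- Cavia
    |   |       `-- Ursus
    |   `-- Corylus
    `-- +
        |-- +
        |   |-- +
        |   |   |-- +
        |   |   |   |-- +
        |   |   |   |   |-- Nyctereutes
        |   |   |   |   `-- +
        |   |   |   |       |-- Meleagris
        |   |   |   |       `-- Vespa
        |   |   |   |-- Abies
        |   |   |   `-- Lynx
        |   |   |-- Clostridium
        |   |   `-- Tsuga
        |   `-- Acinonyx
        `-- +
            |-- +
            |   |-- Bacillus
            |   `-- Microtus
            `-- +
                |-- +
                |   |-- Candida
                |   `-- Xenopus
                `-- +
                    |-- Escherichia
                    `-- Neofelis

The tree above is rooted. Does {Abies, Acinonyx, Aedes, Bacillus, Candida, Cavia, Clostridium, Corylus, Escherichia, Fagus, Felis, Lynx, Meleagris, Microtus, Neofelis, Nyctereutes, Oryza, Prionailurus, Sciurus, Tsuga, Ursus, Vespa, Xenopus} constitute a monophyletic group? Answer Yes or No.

The most recent common ancestor of these taxa subtends ((((Felis,(Aedes,Prionailurus)),((Sciurus,((Fagus,Oryza),Cavia)),Ursus)),Corylus),(((((Nyctereutes,(Meleagris,Vespa)),Abies,Lynx),Clostridium,Tsuga),Acinonyx),((Bacillus,Microtus),((Candida,Xenopus),(Escherichia,Neofelis))))).
That clade has exactly 23 tips — every listed taxon and nothing else — so the group is monophyletic.

Yes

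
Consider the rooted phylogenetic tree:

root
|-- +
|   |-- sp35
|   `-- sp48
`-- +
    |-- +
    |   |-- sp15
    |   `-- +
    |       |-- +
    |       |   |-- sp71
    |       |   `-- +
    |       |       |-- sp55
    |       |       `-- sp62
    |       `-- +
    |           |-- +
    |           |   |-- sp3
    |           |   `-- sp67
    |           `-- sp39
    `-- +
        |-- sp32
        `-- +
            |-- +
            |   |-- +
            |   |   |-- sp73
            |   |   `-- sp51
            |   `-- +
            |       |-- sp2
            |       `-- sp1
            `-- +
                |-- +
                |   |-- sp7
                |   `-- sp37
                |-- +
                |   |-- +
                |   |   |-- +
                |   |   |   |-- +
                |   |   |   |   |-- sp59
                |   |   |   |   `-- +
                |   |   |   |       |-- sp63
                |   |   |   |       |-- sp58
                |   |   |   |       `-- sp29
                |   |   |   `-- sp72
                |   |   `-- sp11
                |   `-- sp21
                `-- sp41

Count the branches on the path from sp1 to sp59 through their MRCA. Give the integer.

The MRCA of sp1 and sp59 is the node subtending (((sp73,sp51),(sp2,sp1)),((sp7,sp37),((((sp59,(sp63,sp58,sp29)),sp72),sp11),sp21),sp41)).
From sp1 up to that node: 3 branches. From sp59 up to the same node: 6 branches. Total: 3 + 6 = 9.

9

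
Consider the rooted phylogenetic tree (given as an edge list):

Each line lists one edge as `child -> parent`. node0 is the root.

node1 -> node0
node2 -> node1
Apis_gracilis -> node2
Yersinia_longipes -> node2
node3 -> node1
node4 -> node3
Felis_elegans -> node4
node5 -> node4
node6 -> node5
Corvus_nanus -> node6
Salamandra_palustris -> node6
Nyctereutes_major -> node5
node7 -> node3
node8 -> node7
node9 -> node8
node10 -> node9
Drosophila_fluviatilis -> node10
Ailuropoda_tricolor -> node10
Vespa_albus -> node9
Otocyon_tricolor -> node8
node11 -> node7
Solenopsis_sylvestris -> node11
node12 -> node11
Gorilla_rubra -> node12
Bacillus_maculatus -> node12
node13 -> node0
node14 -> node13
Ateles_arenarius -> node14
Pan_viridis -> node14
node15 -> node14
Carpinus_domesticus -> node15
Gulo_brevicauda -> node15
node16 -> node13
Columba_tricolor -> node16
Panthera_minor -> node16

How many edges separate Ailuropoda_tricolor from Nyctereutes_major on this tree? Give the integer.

8

The MRCA of Ailuropoda_tricolor and Nyctereutes_major is the node subtending ((Felis_elegans,((Corvus_nanus,Salamandra_palustris),Nyctereutes_major)),((((Drosophila_fluviatilis,Ailuropoda_tricolor),Vespa_albus),Otocyon_tricolor),(Solenopsis_sylvestris,(Gorilla_rubra,Bacillus_maculatus)))).
From Ailuropoda_tricolor up to that node: 5 branches. From Nyctereutes_major up to the same node: 3 branches. Total: 5 + 3 = 8.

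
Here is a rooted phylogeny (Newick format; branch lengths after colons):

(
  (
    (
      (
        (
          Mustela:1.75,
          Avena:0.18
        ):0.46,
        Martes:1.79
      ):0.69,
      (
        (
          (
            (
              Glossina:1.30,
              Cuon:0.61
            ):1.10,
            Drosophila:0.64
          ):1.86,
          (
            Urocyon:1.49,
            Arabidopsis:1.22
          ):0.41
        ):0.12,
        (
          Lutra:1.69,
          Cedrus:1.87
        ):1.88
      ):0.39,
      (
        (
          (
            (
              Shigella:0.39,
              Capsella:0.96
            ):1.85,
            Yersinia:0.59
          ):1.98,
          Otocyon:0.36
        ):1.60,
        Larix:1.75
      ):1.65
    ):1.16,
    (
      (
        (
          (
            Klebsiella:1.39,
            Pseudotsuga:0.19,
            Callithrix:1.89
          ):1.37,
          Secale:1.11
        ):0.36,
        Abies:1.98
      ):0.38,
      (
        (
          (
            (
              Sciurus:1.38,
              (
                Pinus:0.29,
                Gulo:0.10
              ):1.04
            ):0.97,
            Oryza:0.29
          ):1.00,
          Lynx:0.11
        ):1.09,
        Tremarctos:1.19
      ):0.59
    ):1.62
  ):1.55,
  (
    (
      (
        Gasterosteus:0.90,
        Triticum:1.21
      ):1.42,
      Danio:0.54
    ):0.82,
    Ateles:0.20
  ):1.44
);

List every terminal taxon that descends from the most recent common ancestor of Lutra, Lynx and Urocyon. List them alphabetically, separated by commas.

Tracing Lutra: it sits inside (Lutra,Cedrus).
Tracing Lynx: it sits inside (((Sciurus,(Pinus,Gulo)),Oryza),Lynx).
Tracing Urocyon: it sits inside (Urocyon,Arabidopsis).
The smallest clade enclosing all 3 is ((((Mustela,Avena),Martes),((((Glossina,Cuon),Drosophila),(Urocyon,Arabidopsis)),(Lutra,Cedrus)),((((Shigella,Capsella),Yersinia),Otocyon),Larix)),((((Klebsiella,Pseudotsuga,Callithrix),Secale),Abies),((((Sciurus,(Pinus,Gulo)),Oryza),Lynx),Tremarctos))); the answer is its 26 terminal taxa in alphabetical order.

Abies, Arabidopsis, Avena, Callithrix, Capsella, Cedrus, Cuon, Drosophila, Glossina, Gulo, Klebsiella, Larix, Lutra, Lynx, Martes, Mustela, Oryza, Otocyon, Pinus, Pseudotsuga, Sciurus, Secale, Shigella, Tremarctos, Urocyon, Yersinia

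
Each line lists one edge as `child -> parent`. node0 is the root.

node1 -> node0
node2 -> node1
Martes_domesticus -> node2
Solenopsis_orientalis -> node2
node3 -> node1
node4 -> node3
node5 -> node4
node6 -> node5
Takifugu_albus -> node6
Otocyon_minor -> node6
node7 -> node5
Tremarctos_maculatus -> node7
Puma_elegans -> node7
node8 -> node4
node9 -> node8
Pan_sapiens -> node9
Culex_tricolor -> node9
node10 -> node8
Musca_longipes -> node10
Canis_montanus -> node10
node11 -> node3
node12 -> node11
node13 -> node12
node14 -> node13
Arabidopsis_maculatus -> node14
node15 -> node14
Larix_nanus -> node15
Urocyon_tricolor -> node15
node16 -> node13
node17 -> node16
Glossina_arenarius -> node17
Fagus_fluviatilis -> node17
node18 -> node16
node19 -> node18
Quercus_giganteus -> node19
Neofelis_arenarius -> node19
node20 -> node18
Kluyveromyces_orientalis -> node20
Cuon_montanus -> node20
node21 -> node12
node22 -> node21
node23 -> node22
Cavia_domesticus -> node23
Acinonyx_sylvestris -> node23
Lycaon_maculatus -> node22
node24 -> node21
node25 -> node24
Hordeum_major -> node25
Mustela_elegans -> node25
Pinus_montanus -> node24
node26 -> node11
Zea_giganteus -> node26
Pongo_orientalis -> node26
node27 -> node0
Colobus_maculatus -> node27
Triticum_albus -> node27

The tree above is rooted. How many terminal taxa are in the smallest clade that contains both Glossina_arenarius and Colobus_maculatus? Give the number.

29

The MRCA of Glossina_arenarius and Colobus_maculatus is the root, so the clade is the entire tree.
That clade contains 29 terminal taxa: Acinonyx_sylvestris, Arabidopsis_maculatus, Canis_montanus, Cavia_domesticus, Colobus_maculatus, Culex_tricolor, Cuon_montanus, Fagus_fluviatilis, Glossina_arenarius, Hordeum_major, Kluyveromyces_orientalis, Larix_nanus, Lycaon_maculatus, Martes_domesticus, Musca_longipes, Mustela_elegans, Neofelis_arenarius, Otocyon_minor, Pan_sapiens, Pinus_montanus, Pongo_orientalis, Puma_elegans, Quercus_giganteus, Solenopsis_orientalis, Takifugu_albus, Tremarctos_maculatus, Triticum_albus, Urocyon_tricolor, Zea_giganteus.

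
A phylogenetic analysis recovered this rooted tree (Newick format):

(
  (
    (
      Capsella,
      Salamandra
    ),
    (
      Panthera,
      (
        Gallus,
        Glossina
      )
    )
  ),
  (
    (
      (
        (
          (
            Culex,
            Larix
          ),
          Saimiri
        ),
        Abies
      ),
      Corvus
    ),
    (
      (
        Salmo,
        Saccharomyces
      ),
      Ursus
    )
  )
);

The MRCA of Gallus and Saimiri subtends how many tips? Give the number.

The MRCA of Gallus and Saimiri is the root, so the clade is the entire tree.
That clade contains 13 terminal taxa: Abies, Capsella, Corvus, Culex, Gallus, Glossina, Larix, Panthera, Saccharomyces, Saimiri, Salamandra, Salmo, Ursus.

13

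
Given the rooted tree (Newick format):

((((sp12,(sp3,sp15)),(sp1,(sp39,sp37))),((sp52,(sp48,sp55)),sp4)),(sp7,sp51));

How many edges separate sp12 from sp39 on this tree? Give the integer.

The MRCA of sp12 and sp39 is the node subtending ((sp12,(sp3,sp15)),(sp1,(sp39,sp37))).
From sp12 up to that node: 2 branches. From sp39 up to the same node: 3 branches. Total: 2 + 3 = 5.

5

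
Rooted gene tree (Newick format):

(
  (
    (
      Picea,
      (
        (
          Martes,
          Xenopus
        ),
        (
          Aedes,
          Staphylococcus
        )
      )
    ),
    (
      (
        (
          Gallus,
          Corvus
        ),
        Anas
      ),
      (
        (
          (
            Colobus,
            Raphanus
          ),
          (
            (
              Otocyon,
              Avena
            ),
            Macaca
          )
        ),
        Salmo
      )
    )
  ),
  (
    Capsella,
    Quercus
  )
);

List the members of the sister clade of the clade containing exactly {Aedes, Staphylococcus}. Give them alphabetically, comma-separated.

Martes, Xenopus

The clade containing exactly {Aedes, Staphylococcus} attaches to the tree at the node subtending ((Martes,Xenopus),(Aedes,Staphylococcus)).
The other lineage descending from that same node — the sister group — is (Martes,Xenopus); its 2 tips in alphabetical order are the answer.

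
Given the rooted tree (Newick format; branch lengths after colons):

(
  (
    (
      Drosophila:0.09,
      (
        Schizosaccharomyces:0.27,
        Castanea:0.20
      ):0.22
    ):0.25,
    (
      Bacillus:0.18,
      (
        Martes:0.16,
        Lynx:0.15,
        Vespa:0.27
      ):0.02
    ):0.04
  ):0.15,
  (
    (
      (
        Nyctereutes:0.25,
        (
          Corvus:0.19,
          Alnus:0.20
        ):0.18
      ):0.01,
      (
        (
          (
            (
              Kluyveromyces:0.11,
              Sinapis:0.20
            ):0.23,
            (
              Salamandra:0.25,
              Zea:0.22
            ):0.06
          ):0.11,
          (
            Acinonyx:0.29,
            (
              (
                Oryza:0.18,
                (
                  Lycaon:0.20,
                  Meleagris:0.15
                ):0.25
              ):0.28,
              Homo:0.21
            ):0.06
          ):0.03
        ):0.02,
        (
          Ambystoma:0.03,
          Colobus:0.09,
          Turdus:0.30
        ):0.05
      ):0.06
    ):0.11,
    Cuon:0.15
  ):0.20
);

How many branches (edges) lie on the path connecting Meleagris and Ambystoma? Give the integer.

The MRCA of Meleagris and Ambystoma is the node subtending ((((Kluyveromyces,Sinapis),(Salamandra,Zea)),(Acinonyx,((Oryza,(Lycaon,Meleagris)),Homo))),(Ambystoma,Colobus,Turdus)).
From Meleagris up to that node: 6 branches. From Ambystoma up to the same node: 2 branches. Total: 6 + 2 = 8.

8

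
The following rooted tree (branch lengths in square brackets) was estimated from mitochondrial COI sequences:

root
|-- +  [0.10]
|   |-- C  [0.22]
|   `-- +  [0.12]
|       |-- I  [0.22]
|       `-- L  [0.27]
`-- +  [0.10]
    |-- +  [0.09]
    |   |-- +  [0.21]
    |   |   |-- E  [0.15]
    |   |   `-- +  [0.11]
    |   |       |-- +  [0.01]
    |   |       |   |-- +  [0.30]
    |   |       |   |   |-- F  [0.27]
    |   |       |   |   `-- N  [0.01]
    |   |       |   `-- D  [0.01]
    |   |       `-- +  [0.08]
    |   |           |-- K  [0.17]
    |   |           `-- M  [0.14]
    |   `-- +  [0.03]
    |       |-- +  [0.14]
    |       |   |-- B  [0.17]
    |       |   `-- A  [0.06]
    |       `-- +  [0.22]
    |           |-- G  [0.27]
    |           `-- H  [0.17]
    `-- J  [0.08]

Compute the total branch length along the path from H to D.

0.76

The path runs H → … → MRCA → … → D; the MRCA is the node subtending ((E,(((F,N),D),(K,M))),((B,A),(G,H))).
Branch lengths along that path: 0.17 + 0.22 + 0.03 + 0.21 + 0.11 + 0.01 + 0.01 = 0.76.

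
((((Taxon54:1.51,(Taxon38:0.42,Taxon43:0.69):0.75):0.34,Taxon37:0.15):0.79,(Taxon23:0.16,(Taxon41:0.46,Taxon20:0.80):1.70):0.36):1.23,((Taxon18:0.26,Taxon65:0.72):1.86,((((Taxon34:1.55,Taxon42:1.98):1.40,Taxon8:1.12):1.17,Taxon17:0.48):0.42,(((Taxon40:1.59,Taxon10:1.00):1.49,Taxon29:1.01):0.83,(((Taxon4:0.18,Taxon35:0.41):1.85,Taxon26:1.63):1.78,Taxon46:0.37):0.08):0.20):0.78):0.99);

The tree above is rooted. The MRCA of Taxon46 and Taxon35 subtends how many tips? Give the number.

4

The MRCA of Taxon46 and Taxon35 is the node subtending (((Taxon4,Taxon35),Taxon26),Taxon46).
That clade contains 4 terminal taxa: Taxon26, Taxon35, Taxon4, Taxon46.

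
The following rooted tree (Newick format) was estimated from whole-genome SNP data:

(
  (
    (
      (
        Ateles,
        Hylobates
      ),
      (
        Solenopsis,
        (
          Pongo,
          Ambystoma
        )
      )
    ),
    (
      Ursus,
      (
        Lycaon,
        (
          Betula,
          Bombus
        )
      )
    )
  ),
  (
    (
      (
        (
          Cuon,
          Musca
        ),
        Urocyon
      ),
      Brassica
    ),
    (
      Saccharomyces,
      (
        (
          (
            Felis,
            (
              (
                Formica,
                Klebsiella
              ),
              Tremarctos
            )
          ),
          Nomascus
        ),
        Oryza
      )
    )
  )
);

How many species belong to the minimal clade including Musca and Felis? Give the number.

11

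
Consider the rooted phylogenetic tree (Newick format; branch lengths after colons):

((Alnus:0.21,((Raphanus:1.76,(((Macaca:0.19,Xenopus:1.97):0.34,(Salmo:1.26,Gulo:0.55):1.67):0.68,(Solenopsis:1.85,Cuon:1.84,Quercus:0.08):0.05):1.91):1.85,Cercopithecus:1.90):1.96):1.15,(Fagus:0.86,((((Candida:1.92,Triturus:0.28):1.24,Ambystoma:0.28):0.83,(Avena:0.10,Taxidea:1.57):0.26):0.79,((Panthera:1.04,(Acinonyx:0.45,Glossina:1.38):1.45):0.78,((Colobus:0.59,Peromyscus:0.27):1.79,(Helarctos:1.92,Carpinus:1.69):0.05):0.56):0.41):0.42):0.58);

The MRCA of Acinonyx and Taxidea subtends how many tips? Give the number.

The MRCA of Acinonyx and Taxidea is the node subtending ((((Candida,Triturus),Ambystoma),(Avena,Taxidea)),((Panthera,(Acinonyx,Glossina)),((Colobus,Peromyscus),(Helarctos,Carpinus)))).
That clade contains 12 terminal taxa: Acinonyx, Ambystoma, Avena, Candida, Carpinus, Colobus, Glossina, Helarctos, Panthera, Peromyscus, Taxidea, Triturus.

12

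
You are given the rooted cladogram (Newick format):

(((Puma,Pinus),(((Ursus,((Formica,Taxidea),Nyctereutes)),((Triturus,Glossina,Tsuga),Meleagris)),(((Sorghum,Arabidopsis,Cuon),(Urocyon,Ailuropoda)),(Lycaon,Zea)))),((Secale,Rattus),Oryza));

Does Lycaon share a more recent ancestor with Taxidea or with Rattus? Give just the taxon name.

The MRCA of Lycaon and Taxidea subtends (((Ursus,((Formica,Taxidea),Nyctereutes)),((Triturus,Glossina,Tsuga),Meleagris)),(((Sorghum,Arabidopsis,Cuon),(Urocyon,Ailuropoda)),(Lycaon,Zea))) (15 taxa).
The MRCA of Lycaon and Rattus is the root, subtending the entire tree (20 taxa).
The first is nested inside the second, so Lycaon shares a more recent common ancestor with Taxidea.

Taxidea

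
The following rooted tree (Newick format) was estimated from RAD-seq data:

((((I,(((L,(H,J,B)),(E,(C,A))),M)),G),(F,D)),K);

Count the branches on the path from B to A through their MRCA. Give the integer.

6

The MRCA of B and A is the node subtending ((L,(H,J,B)),(E,(C,A))).
From B up to that node: 3 branches. From A up to the same node: 3 branches. Total: 3 + 3 = 6.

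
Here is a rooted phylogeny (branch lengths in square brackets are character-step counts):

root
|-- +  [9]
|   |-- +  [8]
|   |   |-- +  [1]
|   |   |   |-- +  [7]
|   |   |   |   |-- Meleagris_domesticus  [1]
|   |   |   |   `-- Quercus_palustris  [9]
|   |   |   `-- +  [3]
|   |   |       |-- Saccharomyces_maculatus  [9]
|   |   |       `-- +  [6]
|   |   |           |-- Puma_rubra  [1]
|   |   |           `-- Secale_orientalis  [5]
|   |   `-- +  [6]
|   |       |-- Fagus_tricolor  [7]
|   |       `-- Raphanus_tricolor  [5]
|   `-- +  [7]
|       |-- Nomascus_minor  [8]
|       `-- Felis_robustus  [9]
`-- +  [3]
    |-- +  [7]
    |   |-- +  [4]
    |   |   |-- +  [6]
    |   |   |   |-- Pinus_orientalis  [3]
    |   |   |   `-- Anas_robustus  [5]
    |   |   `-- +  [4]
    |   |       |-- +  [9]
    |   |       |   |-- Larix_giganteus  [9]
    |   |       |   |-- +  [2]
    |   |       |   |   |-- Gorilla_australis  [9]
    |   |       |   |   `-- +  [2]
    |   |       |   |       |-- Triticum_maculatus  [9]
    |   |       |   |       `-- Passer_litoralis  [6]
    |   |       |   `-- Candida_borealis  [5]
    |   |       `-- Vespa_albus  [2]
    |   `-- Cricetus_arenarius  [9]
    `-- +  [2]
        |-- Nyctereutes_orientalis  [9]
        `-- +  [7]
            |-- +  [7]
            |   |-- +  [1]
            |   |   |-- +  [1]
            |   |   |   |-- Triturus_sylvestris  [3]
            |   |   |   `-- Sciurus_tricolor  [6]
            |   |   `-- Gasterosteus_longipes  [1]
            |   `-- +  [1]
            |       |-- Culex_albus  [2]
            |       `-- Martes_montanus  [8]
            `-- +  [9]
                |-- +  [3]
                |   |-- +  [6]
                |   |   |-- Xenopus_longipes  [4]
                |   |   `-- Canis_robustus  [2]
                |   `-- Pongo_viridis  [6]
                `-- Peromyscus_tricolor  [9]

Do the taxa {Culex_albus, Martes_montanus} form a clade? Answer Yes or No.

The most recent common ancestor of these taxa subtends (Culex_albus,Martes_montanus).
That clade has exactly 2 tips — every listed taxon and nothing else — so the group is monophyletic.

Yes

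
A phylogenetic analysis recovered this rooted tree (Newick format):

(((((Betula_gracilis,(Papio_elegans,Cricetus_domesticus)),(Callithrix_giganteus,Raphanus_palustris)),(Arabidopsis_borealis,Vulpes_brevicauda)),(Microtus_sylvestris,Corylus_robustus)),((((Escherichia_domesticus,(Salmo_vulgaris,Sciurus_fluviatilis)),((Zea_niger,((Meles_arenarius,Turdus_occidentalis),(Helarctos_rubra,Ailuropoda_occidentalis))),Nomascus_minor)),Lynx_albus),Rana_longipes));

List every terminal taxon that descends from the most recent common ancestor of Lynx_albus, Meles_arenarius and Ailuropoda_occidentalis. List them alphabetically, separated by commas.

Tracing Lynx_albus: it sits inside (((Escherichia_domesticus,(Salmo_vulgaris,Sciurus_fluviatilis)),((Zea_niger,((Meles_arenarius,Turdus_occidentalis),(Helarctos_rubra,Ailuropoda_occidentalis))),Nomascus_minor)),Lynx_albus).
Tracing Meles_arenarius: it sits inside (Meles_arenarius,Turdus_occidentalis).
Tracing Ailuropoda_occidentalis: it sits inside (Helarctos_rubra,Ailuropoda_occidentalis).
The smallest clade enclosing all 3 is (((Escherichia_domesticus,(Salmo_vulgaris,Sciurus_fluviatilis)),((Zea_niger,((Meles_arenarius,Turdus_occidentalis),(Helarctos_rubra,Ailuropoda_occidentalis))),Nomascus_minor)),Lynx_albus); the answer is its 10 terminal taxa in alphabetical order.

Ailuropoda_occidentalis, Escherichia_domesticus, Helarctos_rubra, Lynx_albus, Meles_arenarius, Nomascus_minor, Salmo_vulgaris, Sciurus_fluviatilis, Turdus_occidentalis, Zea_niger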